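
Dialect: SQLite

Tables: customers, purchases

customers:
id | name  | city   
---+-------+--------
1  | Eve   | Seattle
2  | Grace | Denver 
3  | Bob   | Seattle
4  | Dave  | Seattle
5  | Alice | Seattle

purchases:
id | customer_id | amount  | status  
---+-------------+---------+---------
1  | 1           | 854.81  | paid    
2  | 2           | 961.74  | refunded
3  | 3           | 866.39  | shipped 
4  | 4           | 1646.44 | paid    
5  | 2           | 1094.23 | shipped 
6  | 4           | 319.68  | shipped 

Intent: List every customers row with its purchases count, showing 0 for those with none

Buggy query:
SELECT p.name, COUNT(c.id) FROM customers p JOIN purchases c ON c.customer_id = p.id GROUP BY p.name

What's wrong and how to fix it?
Bug: An inner join excludes parents with zero children

Fix: Switch to LEFT JOIN to retain unmatched parent rows

Corrected query:
SELECT p.name, COUNT(c.id) FROM customers p LEFT JOIN purchases c ON c.customer_id = p.id GROUP BY p.name

Result:
name  | COUNT(c.id)
------+------------
Alice | 0          
Bob   | 1          
Dave  | 2          
Eve   | 1          
Grace | 2          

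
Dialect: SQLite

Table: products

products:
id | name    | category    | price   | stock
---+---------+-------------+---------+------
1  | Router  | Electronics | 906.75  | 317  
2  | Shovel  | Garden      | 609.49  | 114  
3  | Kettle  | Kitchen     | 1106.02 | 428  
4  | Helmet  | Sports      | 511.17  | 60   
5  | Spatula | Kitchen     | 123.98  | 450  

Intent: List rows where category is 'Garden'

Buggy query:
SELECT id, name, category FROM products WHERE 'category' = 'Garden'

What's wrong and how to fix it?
Bug: 'category' in single quotes is a string literal, not the column; the comparison is literal-vs-literal and never true

Fix: Reference the column as category without single quotes

Corrected query:
SELECT id, name, category FROM products WHERE category = 'Garden'

Result:
id | name   | category
---+--------+---------
2  | Shovel | Garden  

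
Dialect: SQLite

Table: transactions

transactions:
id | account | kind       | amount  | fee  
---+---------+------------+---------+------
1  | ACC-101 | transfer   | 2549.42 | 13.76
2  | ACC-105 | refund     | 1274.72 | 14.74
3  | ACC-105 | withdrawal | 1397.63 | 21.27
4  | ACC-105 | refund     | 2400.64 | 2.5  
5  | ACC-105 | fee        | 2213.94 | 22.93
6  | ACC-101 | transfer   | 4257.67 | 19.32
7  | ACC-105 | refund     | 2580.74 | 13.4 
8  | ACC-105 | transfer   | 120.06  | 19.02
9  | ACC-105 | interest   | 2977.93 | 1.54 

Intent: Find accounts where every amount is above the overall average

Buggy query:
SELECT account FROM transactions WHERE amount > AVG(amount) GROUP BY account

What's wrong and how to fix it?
Bug: AVG() is an aggregate; it can't sit directly in WHERE

Fix: Use a subquery for AVG and a HAVING MIN(...) filter so the condition holds for every row in the group

Corrected query:
SELECT account FROM transactions GROUP BY account HAVING MIN(amount) > (SELECT AVG(amount) FROM transactions)

Result:
account
-------
ACC-101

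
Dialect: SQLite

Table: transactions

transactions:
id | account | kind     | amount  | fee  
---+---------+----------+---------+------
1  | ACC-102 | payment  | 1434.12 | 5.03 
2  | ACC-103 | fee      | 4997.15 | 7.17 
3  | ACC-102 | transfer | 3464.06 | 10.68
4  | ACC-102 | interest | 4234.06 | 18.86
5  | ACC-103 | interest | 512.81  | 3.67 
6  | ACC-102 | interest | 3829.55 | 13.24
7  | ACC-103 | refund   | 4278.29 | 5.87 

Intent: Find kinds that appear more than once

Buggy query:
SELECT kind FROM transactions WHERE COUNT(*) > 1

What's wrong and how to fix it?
Bug: COUNT(*) is an aggregate and cannot be used in WHERE

Fix: GROUP BY kind, then filter groups with HAVING COUNT(*) > 1

Corrected query:
SELECT kind FROM transactions GROUP BY kind HAVING COUNT(*) > 1

Result:
kind    
--------
interest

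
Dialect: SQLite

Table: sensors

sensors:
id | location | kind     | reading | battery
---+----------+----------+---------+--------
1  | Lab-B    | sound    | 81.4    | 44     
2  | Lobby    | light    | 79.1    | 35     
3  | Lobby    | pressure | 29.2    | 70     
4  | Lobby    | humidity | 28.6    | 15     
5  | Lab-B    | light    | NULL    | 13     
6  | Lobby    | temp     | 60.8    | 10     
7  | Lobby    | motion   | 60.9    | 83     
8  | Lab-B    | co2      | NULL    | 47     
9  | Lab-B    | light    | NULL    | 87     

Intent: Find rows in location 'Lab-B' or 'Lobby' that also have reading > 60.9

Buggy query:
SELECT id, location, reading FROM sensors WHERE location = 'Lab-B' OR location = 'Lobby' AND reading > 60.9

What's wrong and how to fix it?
Bug: AND binds tighter than OR, so this parses as location = 'Lab-B' OR (location = 'Lobby' AND reading > 60.9)

Fix: Add parentheses around the OR so the AND applies to both alternatives

Corrected query:
SELECT id, location, reading FROM sensors WHERE (location = 'Lab-B' OR location = 'Lobby') AND reading > 60.9

Result:
id | location | reading
---+----------+--------
1  | Lab-B    | 81.4   
2  | Lobby    | 79.1   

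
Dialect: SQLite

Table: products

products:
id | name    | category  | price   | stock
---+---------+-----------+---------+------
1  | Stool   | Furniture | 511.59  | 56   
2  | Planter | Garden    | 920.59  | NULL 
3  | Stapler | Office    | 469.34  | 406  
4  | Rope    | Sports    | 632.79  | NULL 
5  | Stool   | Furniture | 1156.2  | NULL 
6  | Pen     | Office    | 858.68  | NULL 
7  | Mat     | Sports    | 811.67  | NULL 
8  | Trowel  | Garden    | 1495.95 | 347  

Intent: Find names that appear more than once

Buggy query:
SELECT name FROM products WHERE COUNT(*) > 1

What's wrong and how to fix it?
Bug: WHERE can't reference COUNT(*); aggregates are computed after WHERE

Fix: GROUP BY name, then filter groups with HAVING COUNT(*) > 1

Corrected query:
SELECT name FROM products GROUP BY name HAVING COUNT(*) > 1

Result:
name 
-----
Stool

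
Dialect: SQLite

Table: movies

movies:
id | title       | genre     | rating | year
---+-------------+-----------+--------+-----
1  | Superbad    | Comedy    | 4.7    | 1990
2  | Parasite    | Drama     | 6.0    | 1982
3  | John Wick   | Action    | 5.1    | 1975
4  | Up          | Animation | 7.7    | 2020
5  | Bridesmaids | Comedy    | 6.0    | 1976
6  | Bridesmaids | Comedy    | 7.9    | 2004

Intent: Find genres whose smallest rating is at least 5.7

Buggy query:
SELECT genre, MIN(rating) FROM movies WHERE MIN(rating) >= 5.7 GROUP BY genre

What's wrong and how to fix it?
Bug: MIN() in WHERE is a misuse of aggregate

Fix: Replace WHERE with HAVING after the GROUP BY

Corrected query:
SELECT genre, MIN(rating) FROM movies GROUP BY genre HAVING MIN(rating) >= 5.7

Result:
genre     | MIN(rating)
----------+------------
Animation | 7.7        
Drama     | 6          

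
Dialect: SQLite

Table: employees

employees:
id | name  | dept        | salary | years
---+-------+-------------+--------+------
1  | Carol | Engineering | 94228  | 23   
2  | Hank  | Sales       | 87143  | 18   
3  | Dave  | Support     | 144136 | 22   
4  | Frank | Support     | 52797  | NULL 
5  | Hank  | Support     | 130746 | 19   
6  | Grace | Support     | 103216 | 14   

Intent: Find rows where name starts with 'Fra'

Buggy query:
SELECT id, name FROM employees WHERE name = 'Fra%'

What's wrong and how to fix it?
Bug: '=' compares the literal string including the % character; pattern matching needs LIKE

Fix: Replace '=' with LIKE so 'Fra%' is treated as a pattern

Corrected query:
SELECT id, name FROM employees WHERE name LIKE 'Fra%'

Result:
id | name 
---+------
4  | Frank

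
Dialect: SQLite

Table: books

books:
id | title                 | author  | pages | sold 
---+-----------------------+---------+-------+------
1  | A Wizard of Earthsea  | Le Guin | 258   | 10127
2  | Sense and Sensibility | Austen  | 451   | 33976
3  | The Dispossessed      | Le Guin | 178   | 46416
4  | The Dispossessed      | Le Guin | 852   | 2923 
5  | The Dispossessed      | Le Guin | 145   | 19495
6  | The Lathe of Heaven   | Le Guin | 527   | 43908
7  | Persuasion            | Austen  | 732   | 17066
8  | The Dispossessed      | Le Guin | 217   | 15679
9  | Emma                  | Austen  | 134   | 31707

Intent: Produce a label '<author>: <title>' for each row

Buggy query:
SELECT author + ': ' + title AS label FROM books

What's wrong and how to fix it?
Bug: '+' is numeric addition; on text columns SQLite converts them to 0 instead of concatenating

Fix: Use the || operator for string concatenation

Corrected query:
SELECT author || ': ' || title AS label FROM books

Result:
label                        
-----------------------------
Le Guin: A Wizard of Earthsea
Austen: Sense and Sensibility
Le Guin: The Dispossessed    
Le Guin: The Dispossessed    
Le Guin: The Dispossessed    
Le Guin: The Lathe of Heaven 
Austen: Persuasion           
Le Guin: The Dispossessed    
Austen: Emma                 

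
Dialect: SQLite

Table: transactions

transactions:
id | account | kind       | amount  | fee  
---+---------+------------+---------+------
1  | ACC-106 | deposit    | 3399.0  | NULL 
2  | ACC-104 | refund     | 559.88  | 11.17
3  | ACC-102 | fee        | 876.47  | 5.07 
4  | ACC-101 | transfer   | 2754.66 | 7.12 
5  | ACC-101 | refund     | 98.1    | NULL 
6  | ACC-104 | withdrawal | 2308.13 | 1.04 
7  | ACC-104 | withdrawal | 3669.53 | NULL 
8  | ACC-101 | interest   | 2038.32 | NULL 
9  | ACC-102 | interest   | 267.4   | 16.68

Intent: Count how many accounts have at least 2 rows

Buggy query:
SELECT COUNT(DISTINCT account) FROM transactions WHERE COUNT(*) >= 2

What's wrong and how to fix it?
Bug: COUNT(*) cannot appear in WHERE; the per-group count doesn't exist yet

Fix: Use a subquery that GROUPs and filters with HAVING, then count its rows

Corrected query:
SELECT COUNT(*) FROM (SELECT account FROM transactions GROUP BY account HAVING COUNT(*) >= 2)

Result:
COUNT(*)
--------
3       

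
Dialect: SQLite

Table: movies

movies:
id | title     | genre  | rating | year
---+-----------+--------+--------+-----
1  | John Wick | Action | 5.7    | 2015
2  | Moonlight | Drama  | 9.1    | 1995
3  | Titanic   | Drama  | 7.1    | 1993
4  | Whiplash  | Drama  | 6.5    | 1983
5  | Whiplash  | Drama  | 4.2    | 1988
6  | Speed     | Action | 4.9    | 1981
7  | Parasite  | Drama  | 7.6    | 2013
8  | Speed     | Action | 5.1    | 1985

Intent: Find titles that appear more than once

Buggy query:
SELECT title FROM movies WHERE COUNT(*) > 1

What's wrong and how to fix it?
Bug: WHERE can't reference COUNT(*); aggregates are computed after WHERE

Fix: Group first, then use HAVING for the count condition

Corrected query:
SELECT title FROM movies GROUP BY title HAVING COUNT(*) > 1

Result:
title   
--------
Speed   
Whiplash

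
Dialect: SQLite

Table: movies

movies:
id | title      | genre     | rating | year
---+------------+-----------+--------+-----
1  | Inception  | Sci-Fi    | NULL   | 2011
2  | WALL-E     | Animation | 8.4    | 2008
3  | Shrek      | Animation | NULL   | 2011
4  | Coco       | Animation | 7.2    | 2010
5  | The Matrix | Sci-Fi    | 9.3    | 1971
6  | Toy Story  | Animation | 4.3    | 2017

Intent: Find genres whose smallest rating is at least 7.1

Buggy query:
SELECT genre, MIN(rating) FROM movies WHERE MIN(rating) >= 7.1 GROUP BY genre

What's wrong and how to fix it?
Bug: Aggregates like MIN are computed per group after WHERE runs

Fix: Replace WHERE with HAVING after the GROUP BY

Corrected query:
SELECT genre, MIN(rating) FROM movies GROUP BY genre HAVING MIN(rating) >= 7.1

Result:
genre  | MIN(rating)
-------+------------
Sci-Fi | 9.3        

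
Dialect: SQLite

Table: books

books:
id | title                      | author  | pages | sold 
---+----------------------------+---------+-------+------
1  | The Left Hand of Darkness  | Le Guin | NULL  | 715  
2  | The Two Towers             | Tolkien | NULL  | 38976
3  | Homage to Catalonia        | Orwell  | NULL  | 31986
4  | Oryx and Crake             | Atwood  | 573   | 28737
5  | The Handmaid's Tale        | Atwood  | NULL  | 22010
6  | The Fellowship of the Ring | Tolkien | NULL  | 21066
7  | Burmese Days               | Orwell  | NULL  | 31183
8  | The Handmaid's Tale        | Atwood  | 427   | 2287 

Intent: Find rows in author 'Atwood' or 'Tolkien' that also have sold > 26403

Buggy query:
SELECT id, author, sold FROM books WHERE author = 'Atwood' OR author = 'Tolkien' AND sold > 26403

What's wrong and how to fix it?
Bug: AND binds tighter than OR, so this parses as author = 'Atwood' OR (author = 'Tolkien' AND sold > 26403)

Fix: Group the OR with parentheses (or use IN), then AND the threshold

Corrected query:
SELECT id, author, sold FROM books WHERE (author = 'Atwood' OR author = 'Tolkien') AND sold > 26403

Result:
id | author  | sold 
---+---------+------
2  | Tolkien | 38976
4  | Atwood  | 28737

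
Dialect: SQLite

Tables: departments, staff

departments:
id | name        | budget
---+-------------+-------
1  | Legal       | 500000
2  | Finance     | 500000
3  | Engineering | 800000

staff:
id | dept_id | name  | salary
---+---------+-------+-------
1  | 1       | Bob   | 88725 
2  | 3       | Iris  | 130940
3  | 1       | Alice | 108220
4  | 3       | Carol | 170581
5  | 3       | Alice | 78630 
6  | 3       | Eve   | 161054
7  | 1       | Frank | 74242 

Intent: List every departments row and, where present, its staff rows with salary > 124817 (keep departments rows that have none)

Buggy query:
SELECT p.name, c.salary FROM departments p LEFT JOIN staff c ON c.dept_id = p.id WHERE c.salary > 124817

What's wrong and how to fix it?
Bug: Filtering c.salary in WHERE discards the NULL rows produced by LEFT JOIN, turning it into an inner join

Fix: Move the right-table condition into the ON clause so unmatched parents are kept

Corrected query:
SELECT p.name, c.salary FROM departments p LEFT JOIN staff c ON c.dept_id = p.id AND c.salary > 124817

Result:
name        | salary
------------+-------
Legal       | NULL  
Finance     | NULL  
Engineering | 130940
Engineering | 161054
Engineering | 170581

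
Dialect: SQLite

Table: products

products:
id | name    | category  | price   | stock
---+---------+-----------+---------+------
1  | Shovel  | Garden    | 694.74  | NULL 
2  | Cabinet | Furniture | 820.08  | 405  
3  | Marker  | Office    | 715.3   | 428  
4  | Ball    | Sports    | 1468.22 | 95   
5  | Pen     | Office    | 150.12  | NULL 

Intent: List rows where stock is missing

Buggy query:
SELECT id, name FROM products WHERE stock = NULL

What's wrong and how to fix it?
Bug: Comparing to NULL with '=' never matches; NULL = NULL is unknown, not true

Fix: Use IS NULL to test for NULL

Corrected query:
SELECT id, name FROM products WHERE stock IS NULL

Result:
id | name  
---+-------
1  | Shovel
5  | Pen   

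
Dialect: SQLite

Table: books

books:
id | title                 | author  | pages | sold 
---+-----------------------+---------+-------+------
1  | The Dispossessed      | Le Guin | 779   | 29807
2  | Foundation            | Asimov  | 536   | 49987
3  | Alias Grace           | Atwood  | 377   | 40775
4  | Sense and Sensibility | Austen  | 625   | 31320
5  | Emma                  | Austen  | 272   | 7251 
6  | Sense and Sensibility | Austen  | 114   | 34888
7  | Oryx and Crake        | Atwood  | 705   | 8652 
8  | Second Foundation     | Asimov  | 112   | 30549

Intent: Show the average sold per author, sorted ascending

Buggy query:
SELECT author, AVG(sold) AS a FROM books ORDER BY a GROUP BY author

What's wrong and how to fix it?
Bug: GROUP BY must precede ORDER BY

Fix: Move ORDER BY to the end, after GROUP BY

Corrected query:
SELECT author, AVG(sold) AS a FROM books GROUP BY author ORDER BY a

Result:
author  | a           
--------+-------------
Austen  | 24486.333333
Atwood  | 24713.5     
Le Guin | 29807       
Asimov  | 40268       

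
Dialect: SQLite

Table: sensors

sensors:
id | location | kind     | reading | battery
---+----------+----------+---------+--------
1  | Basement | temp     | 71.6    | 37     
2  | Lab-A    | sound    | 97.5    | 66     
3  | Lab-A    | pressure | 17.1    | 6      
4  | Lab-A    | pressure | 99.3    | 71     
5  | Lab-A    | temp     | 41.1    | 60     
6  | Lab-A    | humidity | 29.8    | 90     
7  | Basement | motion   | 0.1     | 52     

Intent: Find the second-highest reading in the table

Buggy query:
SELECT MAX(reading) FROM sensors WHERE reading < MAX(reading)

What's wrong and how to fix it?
Bug: MAX(reading) on the right of the comparison is an aggregate-in-WHERE error

Fix: Put the inner MAX in a scalar subquery

Corrected query:
SELECT MAX(reading) FROM sensors WHERE reading < (SELECT MAX(reading) FROM sensors)

Result:
MAX(reading)
------------
97.5        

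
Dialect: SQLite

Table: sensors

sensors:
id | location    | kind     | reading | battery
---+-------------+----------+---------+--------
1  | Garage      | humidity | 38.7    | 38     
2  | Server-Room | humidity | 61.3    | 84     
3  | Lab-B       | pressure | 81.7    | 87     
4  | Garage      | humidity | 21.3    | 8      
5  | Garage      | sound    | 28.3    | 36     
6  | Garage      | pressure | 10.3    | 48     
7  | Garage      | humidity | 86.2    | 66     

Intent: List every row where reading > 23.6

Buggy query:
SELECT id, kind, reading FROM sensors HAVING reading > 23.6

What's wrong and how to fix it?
Bug: This is a non-aggregate query (no GROUP BY, no aggregates), so in SQLite the HAVING clause is invalid here; a row-level condition belongs in WHERE

Fix: Use WHERE for row-level filtering

Corrected query:
SELECT id, kind, reading FROM sensors WHERE reading > 23.6

Result:
id | kind     | reading
---+----------+--------
1  | humidity | 38.7   
2  | humidity | 61.3   
3  | pressure | 81.7   
5  | sound    | 28.3   
7  | humidity | 86.2   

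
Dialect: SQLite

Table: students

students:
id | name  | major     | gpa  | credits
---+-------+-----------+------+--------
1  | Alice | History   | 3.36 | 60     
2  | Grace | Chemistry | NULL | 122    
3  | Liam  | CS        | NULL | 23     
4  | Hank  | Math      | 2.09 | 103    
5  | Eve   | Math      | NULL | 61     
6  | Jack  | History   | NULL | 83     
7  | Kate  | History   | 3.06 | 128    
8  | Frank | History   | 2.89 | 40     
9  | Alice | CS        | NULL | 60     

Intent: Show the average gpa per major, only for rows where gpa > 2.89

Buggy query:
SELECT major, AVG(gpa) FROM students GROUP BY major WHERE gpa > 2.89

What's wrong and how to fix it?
Bug: WHERE cannot follow GROUP BY

Fix: Place WHERE between FROM and GROUP BY

Corrected query:
SELECT major, AVG(gpa) FROM students WHERE gpa > 2.89 GROUP BY major

Result:
major   | AVG(gpa)
--------+---------
History | 3.21    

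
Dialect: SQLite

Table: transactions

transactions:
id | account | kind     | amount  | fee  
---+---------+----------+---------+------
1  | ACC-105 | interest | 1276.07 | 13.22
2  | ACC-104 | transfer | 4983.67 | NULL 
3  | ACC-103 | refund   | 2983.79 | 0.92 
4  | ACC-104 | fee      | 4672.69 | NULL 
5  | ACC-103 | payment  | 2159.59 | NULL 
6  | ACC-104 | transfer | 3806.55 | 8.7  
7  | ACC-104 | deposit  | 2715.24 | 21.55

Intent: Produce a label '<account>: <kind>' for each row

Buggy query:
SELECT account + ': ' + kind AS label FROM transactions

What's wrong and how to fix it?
Bug: '+' is numeric addition; on text columns SQLite converts them to 0 instead of concatenating

Fix: Replace + with || to concatenate text

Corrected query:
SELECT account || ': ' || kind AS label FROM transactions

Result:
label            
-----------------
ACC-105: interest
ACC-104: transfer
ACC-103: refund  
ACC-104: fee     
ACC-103: payment 
ACC-104: transfer
ACC-104: deposit 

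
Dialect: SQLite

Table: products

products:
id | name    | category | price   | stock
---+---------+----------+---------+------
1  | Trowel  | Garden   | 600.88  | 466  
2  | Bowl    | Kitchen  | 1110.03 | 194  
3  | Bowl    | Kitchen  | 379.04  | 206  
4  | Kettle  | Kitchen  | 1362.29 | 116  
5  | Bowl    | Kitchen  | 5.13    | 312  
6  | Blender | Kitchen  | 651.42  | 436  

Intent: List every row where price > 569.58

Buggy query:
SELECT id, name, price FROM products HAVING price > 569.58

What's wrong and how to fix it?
Bug: This is a non-aggregate query (no GROUP BY, no aggregates), so in SQLite the HAVING clause is invalid here; a row-level condition belongs in WHERE

Fix: Use WHERE for row-level filtering

Corrected query:
SELECT id, name, price FROM products WHERE price > 569.58

Result:
id | name    | price  
---+---------+--------
1  | Trowel  | 600.88 
2  | Bowl    | 1110.03
4  | Kettle  | 1362.29
6  | Blender | 651.42 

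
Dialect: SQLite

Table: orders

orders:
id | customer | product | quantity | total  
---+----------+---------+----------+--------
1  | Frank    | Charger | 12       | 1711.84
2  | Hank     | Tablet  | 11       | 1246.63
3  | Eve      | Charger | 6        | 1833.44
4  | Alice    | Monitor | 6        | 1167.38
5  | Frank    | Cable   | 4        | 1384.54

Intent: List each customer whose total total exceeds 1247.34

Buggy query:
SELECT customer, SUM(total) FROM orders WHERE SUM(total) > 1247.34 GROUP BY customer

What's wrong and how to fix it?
Bug: Aggregate functions cannot appear in a WHERE clause

Fix: Move the aggregate condition to a HAVING clause

Corrected query:
SELECT customer, SUM(total) FROM orders GROUP BY customer HAVING SUM(total) > 1247.34

Result:
customer | SUM(total)
---------+-----------
Eve      | 1833.44   
Frank    | 3096.38   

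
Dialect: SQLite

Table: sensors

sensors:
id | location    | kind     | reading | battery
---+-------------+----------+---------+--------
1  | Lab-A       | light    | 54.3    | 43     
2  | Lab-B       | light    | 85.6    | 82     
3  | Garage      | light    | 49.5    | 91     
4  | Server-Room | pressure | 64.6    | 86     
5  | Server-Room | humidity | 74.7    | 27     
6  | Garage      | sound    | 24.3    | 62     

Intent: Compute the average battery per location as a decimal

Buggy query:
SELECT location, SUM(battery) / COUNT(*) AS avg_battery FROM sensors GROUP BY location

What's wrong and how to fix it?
Bug: SUM(battery) and COUNT(*) are both integers; the division truncates the fractional part

Fix: Cast one side to REAL so the division keeps the fractional part

Corrected query:
SELECT location, SUM(battery) * 1.0 / COUNT(*) AS avg_battery FROM sensors GROUP BY location

Result:
location    | avg_battery
------------+------------
Garage      | 76.5       
Lab-A       | 43         
Lab-B       | 82         
Server-Room | 56.5       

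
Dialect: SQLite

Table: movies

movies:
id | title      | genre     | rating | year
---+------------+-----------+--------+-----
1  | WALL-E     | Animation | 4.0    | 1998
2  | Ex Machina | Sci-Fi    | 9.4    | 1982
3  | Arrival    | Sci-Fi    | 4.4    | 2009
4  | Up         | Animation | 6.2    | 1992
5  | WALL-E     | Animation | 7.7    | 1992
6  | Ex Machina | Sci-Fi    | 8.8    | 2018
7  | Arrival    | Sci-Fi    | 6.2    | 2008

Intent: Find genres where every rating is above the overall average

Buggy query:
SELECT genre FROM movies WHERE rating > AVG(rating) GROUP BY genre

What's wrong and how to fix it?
Bug: AVG() is an aggregate; it can't sit directly in WHERE

Fix: Compute the overall average in a scalar subquery and compare each group's MIN against it in HAVING

Corrected query:
SELECT genre FROM movies GROUP BY genre HAVING MIN(rating) > (SELECT AVG(rating) FROM movies)

Result:
(no rows)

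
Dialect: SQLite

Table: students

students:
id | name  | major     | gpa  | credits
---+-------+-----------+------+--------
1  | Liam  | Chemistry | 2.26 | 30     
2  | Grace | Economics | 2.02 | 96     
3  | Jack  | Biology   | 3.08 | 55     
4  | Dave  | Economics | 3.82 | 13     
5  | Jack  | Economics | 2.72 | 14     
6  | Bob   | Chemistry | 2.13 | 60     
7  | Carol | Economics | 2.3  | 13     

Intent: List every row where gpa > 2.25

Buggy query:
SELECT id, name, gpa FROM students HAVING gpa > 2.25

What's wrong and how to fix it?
Bug: This is a non-aggregate query (no GROUP BY, no aggregates), so in SQLite the HAVING clause is invalid here; a row-level condition belongs in WHERE

Fix: Use WHERE for row-level filtering

Corrected query:
SELECT id, name, gpa FROM students WHERE gpa > 2.25

Result:
id | name  | gpa 
---+-------+-----
1  | Liam  | 2.26
3  | Jack  | 3.08
4  | Dave  | 3.82
5  | Jack  | 2.72
7  | Carol | 2.3 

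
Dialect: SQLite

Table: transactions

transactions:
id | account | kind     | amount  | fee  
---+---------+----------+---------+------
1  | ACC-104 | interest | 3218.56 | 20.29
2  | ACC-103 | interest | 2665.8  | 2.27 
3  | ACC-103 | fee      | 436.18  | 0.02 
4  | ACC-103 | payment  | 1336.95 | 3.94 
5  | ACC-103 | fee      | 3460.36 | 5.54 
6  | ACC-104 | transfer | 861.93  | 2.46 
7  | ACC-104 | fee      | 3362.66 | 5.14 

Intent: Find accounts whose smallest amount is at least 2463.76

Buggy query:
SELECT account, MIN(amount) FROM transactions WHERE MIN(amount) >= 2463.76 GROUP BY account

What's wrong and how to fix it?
Bug: MIN() in WHERE is a misuse of aggregate

Fix: Use HAVING for the per-group MIN condition

Corrected query:
SELECT account, MIN(amount) FROM transactions GROUP BY account HAVING MIN(amount) >= 2463.76

Result:
(no rows)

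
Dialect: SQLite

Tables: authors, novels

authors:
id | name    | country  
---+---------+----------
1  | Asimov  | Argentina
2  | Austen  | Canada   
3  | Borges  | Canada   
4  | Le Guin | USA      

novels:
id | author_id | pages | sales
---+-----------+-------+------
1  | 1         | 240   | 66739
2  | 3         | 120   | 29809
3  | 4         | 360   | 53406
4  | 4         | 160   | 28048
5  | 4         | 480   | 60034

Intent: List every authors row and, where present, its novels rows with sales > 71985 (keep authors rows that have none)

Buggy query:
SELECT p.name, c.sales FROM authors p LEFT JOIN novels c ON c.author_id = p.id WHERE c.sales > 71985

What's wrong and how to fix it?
Bug: Filtering c.sales in WHERE discards the NULL rows produced by LEFT JOIN, turning it into an inner join

Fix: Move the right-table condition into the ON clause so unmatched parents are kept

Corrected query:
SELECT p.name, c.sales FROM authors p LEFT JOIN novels c ON c.author_id = p.id AND c.sales > 71985

Result:
name    | sales
--------+------
Asimov  | NULL 
Austen  | NULL 
Borges  | NULL 
Le Guin | NULL 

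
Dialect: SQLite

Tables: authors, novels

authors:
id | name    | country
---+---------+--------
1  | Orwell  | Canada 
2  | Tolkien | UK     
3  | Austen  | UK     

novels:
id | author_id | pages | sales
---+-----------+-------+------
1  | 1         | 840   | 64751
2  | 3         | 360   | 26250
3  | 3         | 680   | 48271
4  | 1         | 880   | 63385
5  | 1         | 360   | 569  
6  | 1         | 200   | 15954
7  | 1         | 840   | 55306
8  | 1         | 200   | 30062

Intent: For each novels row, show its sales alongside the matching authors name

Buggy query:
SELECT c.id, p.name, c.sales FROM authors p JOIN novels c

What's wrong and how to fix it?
Bug: JOIN with no ON clause produces a cartesian product; every novels row pairs with every authors row

Fix: Specify the join condition linking the foreign key to the parent id

Corrected query:
SELECT c.id, p.name, c.sales FROM authors p JOIN novels c ON c.author_id = p.id

Result:
id | name   | sales
---+--------+------
1  | Orwell | 64751
2  | Austen | 26250
3  | Austen | 48271
4  | Orwell | 63385
5  | Orwell | 569  
6  | Orwell | 15954
7  | Orwell | 55306
8  | Orwell | 30062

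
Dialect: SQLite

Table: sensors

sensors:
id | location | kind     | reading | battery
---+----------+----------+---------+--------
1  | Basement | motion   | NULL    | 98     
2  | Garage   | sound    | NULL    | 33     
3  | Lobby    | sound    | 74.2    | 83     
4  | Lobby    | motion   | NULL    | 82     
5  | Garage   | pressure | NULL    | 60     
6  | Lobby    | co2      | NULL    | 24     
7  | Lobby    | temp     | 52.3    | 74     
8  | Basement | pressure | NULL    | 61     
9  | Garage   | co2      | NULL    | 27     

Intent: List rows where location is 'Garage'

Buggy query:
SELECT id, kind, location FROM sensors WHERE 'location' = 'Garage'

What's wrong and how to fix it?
Bug: 'location' in single quotes is a string literal, not the column; the comparison is literal-vs-literal and never true

Fix: Remove the quotes around the column name (or use double quotes for an identifier)

Corrected query:
SELECT id, kind, location FROM sensors WHERE location = 'Garage'

Result:
id | kind     | location
---+----------+---------
2  | sound    | Garage  
5  | pressure | Garage  
9  | co2      | Garage  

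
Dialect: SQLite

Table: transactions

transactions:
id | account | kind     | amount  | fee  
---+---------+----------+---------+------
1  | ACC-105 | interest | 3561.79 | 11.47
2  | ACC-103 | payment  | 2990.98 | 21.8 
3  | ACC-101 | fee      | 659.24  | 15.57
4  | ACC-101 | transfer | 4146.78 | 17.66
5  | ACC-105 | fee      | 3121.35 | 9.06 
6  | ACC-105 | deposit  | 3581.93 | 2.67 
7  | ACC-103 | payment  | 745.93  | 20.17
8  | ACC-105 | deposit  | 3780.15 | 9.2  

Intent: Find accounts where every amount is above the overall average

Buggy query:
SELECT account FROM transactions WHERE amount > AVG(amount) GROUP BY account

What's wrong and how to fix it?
Bug: AVG() is an aggregate; it can't sit directly in WHERE

Fix: Compute the overall average in a scalar subquery and compare each group's MIN against it in HAVING

Corrected query:
SELECT account FROM transactions GROUP BY account HAVING MIN(amount) > (SELECT AVG(amount) FROM transactions)

Result:
account
-------
ACC-105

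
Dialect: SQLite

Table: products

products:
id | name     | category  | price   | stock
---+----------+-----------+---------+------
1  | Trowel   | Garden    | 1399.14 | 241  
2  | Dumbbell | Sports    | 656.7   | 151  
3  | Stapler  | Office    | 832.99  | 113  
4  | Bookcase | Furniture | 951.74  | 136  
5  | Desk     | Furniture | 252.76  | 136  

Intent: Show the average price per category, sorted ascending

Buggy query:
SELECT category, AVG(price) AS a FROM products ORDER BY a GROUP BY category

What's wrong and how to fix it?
Bug: ORDER BY appears before GROUP BY; SQL clause order requires GROUP BY first

Fix: Move ORDER BY to the end, after GROUP BY

Corrected query:
SELECT category, AVG(price) AS a FROM products GROUP BY category ORDER BY a

Result:
category  | a      
----------+--------
Furniture | 602.25 
Sports    | 656.7  
Office    | 832.99 
Garden    | 1399.14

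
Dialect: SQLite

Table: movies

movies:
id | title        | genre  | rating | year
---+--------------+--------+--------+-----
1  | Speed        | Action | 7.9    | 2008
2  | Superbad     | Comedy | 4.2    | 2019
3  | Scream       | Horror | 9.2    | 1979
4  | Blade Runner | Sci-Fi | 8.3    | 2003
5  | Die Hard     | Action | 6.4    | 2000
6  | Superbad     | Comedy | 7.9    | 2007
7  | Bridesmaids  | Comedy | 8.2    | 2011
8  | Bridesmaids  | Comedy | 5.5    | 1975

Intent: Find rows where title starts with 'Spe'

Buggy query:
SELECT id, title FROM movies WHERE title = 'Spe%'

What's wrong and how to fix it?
Bug: Wildcards only work with LIKE; '=' treats '%' as a literal character

Fix: Replace '=' with LIKE so 'Spe%' is treated as a pattern

Corrected query:
SELECT id, title FROM movies WHERE title LIKE 'Spe%'

Result:
id | title
---+------
1  | Speed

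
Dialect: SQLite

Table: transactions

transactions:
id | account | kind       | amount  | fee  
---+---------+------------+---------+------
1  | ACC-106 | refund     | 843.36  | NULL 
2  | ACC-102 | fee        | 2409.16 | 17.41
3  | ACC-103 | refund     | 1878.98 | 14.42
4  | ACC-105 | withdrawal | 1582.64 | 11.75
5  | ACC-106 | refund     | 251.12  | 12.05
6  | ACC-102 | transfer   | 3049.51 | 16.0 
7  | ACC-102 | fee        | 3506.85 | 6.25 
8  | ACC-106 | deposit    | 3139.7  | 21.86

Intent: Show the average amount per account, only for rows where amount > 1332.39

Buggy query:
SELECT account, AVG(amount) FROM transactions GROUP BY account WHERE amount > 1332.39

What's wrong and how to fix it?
Bug: Row-level WHERE must come before GROUP BY in the clause order

Fix: Move the WHERE clause before GROUP BY

Corrected query:
SELECT account, AVG(amount) FROM transactions WHERE amount > 1332.39 GROUP BY account

Result:
account | AVG(amount)
--------+------------
ACC-102 | 2988.506667
ACC-103 | 1878.98    
ACC-105 | 1582.64    
ACC-106 | 3139.7     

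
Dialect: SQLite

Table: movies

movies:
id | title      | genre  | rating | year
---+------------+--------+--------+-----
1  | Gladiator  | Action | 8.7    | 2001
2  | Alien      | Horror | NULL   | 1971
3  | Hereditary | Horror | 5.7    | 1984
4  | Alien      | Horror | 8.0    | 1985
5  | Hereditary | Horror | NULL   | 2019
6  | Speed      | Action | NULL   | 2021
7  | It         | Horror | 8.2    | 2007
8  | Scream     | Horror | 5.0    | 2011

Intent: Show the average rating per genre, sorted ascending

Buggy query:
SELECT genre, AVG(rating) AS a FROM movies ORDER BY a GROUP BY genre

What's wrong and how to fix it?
Bug: GROUP BY must precede ORDER BY

Fix: Reorder: SELECT … FROM … GROUP BY … ORDER BY …

Corrected query:
SELECT genre, AVG(rating) AS a FROM movies GROUP BY genre ORDER BY a

Result:
genre  | a    
-------+------
Horror | 6.725
Action | 8.7  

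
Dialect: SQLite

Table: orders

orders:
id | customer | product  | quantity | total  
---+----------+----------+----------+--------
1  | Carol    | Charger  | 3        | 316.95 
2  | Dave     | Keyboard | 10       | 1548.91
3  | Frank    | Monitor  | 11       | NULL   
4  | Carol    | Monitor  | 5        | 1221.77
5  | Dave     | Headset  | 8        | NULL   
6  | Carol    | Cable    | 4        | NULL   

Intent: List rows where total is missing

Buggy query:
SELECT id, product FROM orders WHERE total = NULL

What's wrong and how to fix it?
Bug: Comparing to NULL with '=' never matches; NULL = NULL is unknown, not true

Fix: Use IS NULL to test for NULL

Corrected query:
SELECT id, product FROM orders WHERE total IS NULL

Result:
id | product
---+--------
3  | Monitor
5  | Headset
6  | Cable  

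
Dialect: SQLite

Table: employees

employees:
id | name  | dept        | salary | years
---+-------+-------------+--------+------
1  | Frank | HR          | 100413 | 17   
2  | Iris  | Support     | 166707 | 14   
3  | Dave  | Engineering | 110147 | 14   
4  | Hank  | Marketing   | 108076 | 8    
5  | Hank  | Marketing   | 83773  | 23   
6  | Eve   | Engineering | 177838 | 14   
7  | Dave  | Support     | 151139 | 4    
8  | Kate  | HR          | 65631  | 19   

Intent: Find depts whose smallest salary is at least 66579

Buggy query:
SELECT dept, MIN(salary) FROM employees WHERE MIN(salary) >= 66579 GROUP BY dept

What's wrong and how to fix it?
Bug: MIN() in WHERE is a misuse of aggregate

Fix: Use HAVING for the per-group MIN condition

Corrected query:
SELECT dept, MIN(salary) FROM employees GROUP BY dept HAVING MIN(salary) >= 66579

Result:
dept        | MIN(salary)
------------+------------
Engineering | 110147     
Marketing   | 83773      
Support     | 151139     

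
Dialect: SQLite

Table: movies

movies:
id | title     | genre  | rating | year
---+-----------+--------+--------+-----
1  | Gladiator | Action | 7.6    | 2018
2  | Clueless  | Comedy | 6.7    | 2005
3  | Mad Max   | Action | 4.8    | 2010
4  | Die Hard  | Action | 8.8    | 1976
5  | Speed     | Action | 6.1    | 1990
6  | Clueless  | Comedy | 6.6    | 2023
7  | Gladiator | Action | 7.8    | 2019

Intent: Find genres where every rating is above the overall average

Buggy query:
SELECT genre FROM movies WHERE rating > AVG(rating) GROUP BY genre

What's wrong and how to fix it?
Bug: WHERE evaluates per row before aggregation, so AVG() is unavailable

Fix: Compute the overall average in a scalar subquery and compare each group's MIN against it in HAVING

Corrected query:
SELECT genre FROM movies GROUP BY genre HAVING MIN(rating) > (SELECT AVG(rating) FROM movies)

Result:
(no rows)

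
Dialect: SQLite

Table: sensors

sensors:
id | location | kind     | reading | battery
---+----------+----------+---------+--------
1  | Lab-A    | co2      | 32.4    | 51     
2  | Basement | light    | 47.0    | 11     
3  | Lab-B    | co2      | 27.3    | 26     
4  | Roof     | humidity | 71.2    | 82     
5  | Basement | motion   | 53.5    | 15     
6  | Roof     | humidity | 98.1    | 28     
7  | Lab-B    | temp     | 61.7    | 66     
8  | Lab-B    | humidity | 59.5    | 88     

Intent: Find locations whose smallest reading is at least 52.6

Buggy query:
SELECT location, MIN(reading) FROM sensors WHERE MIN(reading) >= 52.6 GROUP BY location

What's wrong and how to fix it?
Bug: Aggregates like MIN are computed per group after WHERE runs

Fix: Use HAVING for the per-group MIN condition

Corrected query:
SELECT location, MIN(reading) FROM sensors GROUP BY location HAVING MIN(reading) >= 52.6

Result:
location | MIN(reading)
---------+-------------
Roof     | 71.2        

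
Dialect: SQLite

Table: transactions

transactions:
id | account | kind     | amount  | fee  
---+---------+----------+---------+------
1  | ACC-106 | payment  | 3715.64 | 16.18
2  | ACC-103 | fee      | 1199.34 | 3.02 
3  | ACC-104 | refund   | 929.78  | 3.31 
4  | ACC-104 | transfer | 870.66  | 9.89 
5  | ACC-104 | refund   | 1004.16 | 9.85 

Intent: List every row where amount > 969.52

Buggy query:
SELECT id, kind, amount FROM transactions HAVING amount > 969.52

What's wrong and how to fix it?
Bug: HAVING filters the output of aggregation, but this query has no GROUP BY and no aggregate functions, so SQLite rejects it (HAVING clause on a non-aggregate query); the condition here is per row

Fix: Use WHERE for row-level filtering

Corrected query:
SELECT id, kind, amount FROM transactions WHERE amount > 969.52

Result:
id | kind    | amount 
---+---------+--------
1  | payment | 3715.64
2  | fee     | 1199.34
5  | refund  | 1004.16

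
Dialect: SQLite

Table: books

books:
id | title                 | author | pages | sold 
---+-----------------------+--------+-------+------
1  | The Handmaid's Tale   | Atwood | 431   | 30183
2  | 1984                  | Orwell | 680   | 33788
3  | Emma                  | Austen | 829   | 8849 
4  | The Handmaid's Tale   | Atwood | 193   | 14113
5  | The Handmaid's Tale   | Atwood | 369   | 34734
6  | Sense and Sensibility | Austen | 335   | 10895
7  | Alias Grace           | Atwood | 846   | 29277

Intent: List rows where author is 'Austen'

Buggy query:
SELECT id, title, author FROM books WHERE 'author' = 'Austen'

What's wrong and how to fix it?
Bug: Single quotes denote string literals in SQL; the column name is being compared as a constant string

Fix: Reference the column as author without single quotes

Corrected query:
SELECT id, title, author FROM books WHERE author = 'Austen'

Result:
id | title                 | author
---+-----------------------+-------
3  | Emma                  | Austen
6  | Sense and Sensibility | Austen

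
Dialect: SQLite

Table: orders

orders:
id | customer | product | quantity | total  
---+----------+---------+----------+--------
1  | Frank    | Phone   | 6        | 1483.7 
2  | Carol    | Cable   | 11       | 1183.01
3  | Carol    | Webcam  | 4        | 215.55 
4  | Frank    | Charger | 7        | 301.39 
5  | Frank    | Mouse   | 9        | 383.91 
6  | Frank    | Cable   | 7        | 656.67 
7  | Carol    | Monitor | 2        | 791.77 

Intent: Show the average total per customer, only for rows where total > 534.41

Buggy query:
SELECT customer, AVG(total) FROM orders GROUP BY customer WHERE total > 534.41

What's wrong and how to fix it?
Bug: WHERE cannot follow GROUP BY

Fix: Move the WHERE clause before GROUP BY

Corrected query:
SELECT customer, AVG(total) FROM orders WHERE total > 534.41 GROUP BY customer

Result:
customer | AVG(total)
---------+-----------
Carol    | 987.39    
Frank    | 1070.185  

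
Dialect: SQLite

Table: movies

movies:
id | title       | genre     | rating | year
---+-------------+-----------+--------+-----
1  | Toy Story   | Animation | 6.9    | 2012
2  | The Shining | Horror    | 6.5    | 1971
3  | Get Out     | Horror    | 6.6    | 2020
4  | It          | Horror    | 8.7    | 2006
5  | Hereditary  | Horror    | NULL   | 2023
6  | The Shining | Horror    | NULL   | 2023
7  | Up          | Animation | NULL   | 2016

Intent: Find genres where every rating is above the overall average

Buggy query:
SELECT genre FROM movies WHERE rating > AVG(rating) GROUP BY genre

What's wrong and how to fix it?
Bug: AVG() is an aggregate; it can't sit directly in WHERE

Fix: Compute the overall average in a scalar subquery and compare each group's MIN against it in HAVING

Corrected query:
SELECT genre FROM movies GROUP BY genre HAVING MIN(rating) > (SELECT AVG(rating) FROM movies)

Result:
(no rows)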